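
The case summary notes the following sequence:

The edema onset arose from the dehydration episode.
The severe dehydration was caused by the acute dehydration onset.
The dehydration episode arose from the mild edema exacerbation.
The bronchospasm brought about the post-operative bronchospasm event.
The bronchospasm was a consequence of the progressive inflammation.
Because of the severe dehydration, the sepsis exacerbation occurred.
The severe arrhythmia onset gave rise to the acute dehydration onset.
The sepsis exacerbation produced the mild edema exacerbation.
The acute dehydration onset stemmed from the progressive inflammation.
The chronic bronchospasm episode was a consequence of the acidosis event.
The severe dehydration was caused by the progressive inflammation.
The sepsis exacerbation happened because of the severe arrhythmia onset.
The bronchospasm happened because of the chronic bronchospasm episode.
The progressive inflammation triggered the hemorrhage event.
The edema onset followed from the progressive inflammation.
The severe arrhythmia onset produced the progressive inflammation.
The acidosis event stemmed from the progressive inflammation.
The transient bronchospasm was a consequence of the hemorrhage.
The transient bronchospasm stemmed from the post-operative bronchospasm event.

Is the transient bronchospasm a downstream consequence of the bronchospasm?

Yes

There is a causal chain: the bronchospasm → the post-operative bronchospasm event → the transient bronchospasm.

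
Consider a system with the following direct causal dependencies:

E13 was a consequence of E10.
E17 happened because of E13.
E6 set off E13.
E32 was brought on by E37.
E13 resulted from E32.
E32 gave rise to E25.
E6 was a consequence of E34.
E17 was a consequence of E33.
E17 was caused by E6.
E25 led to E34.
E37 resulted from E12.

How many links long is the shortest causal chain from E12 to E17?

Shortest chain: E12 → E37 → E32 → E13 → E17.

4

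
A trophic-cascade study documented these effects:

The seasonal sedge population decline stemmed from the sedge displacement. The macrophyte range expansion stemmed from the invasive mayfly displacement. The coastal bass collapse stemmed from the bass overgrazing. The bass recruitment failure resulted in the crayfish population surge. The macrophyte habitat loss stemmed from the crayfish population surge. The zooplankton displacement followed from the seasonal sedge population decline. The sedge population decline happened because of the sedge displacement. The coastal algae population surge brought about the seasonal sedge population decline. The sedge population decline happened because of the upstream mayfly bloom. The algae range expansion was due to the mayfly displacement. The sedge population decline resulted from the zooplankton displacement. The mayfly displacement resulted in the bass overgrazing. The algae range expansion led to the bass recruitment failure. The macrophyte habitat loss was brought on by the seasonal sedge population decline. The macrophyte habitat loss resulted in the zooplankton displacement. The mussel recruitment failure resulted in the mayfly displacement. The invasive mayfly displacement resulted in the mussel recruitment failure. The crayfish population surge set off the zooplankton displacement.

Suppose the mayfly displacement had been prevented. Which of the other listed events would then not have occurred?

Downstream of the mayfly displacement: the bass overgrazing, the coastal bass collapse, the algae range expansion, the bass recruitment failure, the crayfish population surge, the macrophyte habitat loss, the zooplankton displacement, the sedge population decline.
Of those, still caused via another path: the macrophyte habitat loss, the zooplankton displacement, the sedge population decline.
The remainder have no surviving cause.

the algae range expansion, the bass overgrazing, the bass recruitment failure, the coastal bass collapse, the crayfish population surge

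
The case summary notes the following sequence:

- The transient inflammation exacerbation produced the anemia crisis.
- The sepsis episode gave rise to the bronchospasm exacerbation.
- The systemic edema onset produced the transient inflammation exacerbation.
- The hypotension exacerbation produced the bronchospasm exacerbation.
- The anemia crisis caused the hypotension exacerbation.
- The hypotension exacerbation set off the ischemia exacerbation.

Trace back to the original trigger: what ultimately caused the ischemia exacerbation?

the systemic edema onset

Tracing upstream from the ischemia exacerbation: the ischemia exacerbation ← the hypotension exacerbation ← the anemia crisis ← the transient inflammation exacerbation ← the systemic edema onset.
The systemic edema onset has no stated cause, so it is the root.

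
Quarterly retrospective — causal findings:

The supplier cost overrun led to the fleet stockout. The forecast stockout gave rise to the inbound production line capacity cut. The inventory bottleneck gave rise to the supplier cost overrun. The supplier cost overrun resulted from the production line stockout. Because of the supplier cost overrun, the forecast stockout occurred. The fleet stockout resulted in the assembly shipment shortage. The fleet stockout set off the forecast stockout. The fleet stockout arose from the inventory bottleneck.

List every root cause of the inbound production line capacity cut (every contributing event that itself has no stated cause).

Tracing upstream from the inbound production line capacity cut: the inbound production line capacity cut ← the forecast stockout ← the supplier cost overrun ← the inventory bottleneck.
A separate upstream branch: the inbound production line capacity cut ← the forecast stockout ← the supplier cost overrun ← the production line stockout.
Each of those chain origins has no stated cause.

the inventory bottleneck, the production line stockout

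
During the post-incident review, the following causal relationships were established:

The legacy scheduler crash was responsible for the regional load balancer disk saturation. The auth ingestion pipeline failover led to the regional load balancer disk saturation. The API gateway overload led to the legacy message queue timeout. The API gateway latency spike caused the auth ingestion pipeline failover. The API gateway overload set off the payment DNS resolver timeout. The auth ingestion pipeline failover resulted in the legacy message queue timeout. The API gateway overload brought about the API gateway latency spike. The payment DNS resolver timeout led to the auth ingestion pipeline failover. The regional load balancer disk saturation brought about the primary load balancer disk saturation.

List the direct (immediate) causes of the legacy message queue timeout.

the API gateway overload, the auth ingestion pipeline failover

Upstream contributors include the payment DNS resolver timeout, the API gateway latency spike, but only the API gateway overload, the auth ingestion pipeline failover feed directly into the legacy message queue timeout.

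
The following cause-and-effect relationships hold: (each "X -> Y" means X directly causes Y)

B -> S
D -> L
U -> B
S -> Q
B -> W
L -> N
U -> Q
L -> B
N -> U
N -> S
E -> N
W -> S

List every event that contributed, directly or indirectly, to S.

B, D, E, L, N, U, W

Immediate causes of S: N, B, W.
Further upstream: D, L, U, E.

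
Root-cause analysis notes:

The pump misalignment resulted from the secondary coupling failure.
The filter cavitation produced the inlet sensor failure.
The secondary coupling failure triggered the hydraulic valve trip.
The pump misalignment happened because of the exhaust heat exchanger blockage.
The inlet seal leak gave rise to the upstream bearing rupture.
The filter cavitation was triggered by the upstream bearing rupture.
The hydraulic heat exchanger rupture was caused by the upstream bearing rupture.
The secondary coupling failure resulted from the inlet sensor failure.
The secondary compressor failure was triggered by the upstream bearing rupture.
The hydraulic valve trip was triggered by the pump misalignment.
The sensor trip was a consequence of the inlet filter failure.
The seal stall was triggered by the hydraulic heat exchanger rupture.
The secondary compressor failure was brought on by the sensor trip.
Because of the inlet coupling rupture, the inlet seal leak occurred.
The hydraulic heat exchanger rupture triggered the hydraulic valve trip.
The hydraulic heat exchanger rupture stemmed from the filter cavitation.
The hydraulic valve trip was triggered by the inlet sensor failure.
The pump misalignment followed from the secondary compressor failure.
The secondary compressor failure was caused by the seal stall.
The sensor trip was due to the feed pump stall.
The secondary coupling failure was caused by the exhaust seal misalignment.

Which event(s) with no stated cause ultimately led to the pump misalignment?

the exhaust heat exchanger blockage, the exhaust seal misalignment, the feed pump stall, the inlet coupling rupture, the inlet filter failure

Tracing upstream from the pump misalignment: the pump misalignment ← the exhaust heat exchanger blockage.
A separate upstream branch: the pump misalignment ← the secondary compressor failure ← the upstream bearing rupture ← the inlet seal leak ← the inlet coupling rupture.
A separate upstream branch: the pump misalignment ← the secondary compressor failure ← the sensor trip ← the feed pump stall.
A separate upstream branch: the pump misalignment ← the secondary compressor failure ← the sensor trip ← the inlet filter failure.
A separate upstream branch: the pump misalignment ← the secondary coupling failure ← the exhaust seal misalignment.
Each of those chain origins has no stated cause.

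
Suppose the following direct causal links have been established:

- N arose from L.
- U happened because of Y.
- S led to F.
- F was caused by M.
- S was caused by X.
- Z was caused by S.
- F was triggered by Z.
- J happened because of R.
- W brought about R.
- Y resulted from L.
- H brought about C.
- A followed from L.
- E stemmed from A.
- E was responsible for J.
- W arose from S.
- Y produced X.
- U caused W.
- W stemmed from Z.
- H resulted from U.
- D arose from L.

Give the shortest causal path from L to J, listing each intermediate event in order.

L → A
A → E
E → J
Length: 3 steps.

L → A → E → J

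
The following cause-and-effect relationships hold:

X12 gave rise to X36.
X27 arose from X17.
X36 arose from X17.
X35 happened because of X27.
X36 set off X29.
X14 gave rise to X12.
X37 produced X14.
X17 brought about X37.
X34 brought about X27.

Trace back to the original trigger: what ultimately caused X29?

X17

Tracing upstream from X29: X29 ← X36 ← X17.
X17 has no stated cause, so it is the root.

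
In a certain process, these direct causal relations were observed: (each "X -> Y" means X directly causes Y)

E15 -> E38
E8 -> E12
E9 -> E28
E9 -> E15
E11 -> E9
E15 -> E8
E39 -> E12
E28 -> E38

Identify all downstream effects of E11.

E12, E15, E28, E38, E8, E9

Direct effects: E9.
2 steps out: E28, E15.
3 steps out: E8, E38.
4 steps out: E12.
Not reachable from it: E39.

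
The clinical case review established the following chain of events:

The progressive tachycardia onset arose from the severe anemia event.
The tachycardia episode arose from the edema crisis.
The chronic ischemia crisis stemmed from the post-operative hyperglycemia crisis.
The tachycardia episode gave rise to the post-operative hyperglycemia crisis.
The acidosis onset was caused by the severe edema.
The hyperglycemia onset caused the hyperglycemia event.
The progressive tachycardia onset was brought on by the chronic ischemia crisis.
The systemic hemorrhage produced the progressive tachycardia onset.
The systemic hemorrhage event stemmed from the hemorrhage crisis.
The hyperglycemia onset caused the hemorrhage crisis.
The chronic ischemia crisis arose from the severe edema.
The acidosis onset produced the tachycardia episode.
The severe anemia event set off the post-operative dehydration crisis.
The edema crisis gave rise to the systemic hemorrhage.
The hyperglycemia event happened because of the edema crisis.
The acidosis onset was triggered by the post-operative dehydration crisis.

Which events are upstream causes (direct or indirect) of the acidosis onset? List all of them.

the post-operative dehydration crisis, the severe anemia event, the severe edema

Immediate causes of the acidosis onset: the severe edema, the post-operative dehydration crisis.
Further upstream: the severe anemia event.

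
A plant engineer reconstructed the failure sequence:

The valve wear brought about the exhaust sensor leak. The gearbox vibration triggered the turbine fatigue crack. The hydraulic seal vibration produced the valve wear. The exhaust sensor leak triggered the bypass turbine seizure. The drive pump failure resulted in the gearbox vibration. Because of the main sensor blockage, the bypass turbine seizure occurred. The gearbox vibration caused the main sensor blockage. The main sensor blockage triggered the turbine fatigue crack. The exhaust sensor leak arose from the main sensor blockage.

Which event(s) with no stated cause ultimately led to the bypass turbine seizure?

Tracing upstream from the bypass turbine seizure: the bypass turbine seizure ← the exhaust sensor leak ← the valve wear ← the hydraulic seal vibration.
A separate upstream branch: the bypass turbine seizure ← the main sensor blockage ← the gearbox vibration ← the drive pump failure.
Each of those chain origins has no stated cause.

the drive pump failure, the hydraulic seal vibration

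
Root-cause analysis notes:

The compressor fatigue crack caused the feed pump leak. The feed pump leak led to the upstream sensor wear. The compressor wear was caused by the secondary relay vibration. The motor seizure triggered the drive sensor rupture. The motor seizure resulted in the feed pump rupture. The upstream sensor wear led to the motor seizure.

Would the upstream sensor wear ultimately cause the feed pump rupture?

There is a causal chain: the upstream sensor wear → the motor seizure → the feed pump rupture.

Yes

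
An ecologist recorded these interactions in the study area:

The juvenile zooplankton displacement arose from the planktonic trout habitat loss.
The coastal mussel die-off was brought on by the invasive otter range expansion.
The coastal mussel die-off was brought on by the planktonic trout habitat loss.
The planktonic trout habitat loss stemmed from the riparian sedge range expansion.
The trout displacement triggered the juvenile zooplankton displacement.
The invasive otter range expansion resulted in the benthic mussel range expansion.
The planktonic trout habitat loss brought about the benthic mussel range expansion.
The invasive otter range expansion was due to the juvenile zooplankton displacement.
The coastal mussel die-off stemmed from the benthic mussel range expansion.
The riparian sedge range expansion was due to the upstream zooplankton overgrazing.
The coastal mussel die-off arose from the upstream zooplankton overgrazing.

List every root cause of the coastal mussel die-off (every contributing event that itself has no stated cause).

Tracing upstream from the coastal mussel die-off: the coastal mussel die-off ← the upstream zooplankton overgrazing.
A separate upstream branch: the coastal mussel die-off ← the invasive otter range expansion ← the juvenile zooplankton displacement ← the trout displacement.
Each of those chain origins has no stated cause.

the trout displacement, the upstream zooplankton overgrazing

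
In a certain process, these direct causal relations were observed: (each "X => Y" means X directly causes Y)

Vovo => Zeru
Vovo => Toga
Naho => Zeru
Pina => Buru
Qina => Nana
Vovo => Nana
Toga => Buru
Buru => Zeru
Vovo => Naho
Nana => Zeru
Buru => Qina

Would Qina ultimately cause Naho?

No

Qina leads to Nana, Zeru; Naho is not among them.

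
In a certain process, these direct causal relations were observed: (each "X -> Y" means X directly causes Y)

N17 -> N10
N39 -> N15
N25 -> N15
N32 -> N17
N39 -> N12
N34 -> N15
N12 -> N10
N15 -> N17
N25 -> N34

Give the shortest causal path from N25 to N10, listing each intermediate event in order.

N25 → N15
N15 → N17
N17 → N10
Length: 3 steps.

N25 → N15 → N17 → N10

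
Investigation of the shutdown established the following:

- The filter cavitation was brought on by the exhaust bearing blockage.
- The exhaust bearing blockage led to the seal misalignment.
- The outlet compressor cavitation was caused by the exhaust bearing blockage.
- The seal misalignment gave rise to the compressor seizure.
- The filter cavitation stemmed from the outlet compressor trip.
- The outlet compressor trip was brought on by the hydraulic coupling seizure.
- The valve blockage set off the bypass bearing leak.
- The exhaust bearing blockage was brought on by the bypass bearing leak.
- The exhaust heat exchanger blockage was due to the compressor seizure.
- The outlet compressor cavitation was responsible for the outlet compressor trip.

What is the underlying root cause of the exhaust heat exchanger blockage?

the valve blockage

Tracing upstream from the exhaust heat exchanger blockage: the exhaust heat exchanger blockage ← the compressor seizure ← the seal misalignment ← the exhaust bearing blockage ← the bypass bearing leak ← the valve blockage.
The valve blockage has no stated cause, so it is the root.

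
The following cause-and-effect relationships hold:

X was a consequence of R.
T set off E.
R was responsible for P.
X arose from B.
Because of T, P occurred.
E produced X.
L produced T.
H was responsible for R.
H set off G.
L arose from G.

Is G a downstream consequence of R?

R leads to P, X; G is not among them.

No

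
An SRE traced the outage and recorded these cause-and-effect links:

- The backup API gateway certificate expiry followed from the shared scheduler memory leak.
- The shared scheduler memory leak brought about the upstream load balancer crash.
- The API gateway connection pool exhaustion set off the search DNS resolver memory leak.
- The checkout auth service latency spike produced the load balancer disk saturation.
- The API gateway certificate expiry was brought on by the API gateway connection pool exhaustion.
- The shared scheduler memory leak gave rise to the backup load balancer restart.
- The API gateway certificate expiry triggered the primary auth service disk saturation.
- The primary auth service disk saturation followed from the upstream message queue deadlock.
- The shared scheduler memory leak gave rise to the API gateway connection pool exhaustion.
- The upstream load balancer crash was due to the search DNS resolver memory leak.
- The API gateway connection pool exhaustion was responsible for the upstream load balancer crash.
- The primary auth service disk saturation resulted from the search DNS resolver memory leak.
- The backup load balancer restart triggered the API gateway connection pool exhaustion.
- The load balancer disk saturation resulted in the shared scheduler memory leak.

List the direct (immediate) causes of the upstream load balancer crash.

the API gateway connection pool exhaustion, the search DNS resolver memory leak, the shared scheduler memory leak

Upstream contributors include the checkout auth service latency spike, the load balancer disk saturation, the backup load balancer restart, but only the API gateway connection pool exhaustion, the search DNS resolver memory leak, the shared scheduler memory leak feed directly into the upstream load balancer crash.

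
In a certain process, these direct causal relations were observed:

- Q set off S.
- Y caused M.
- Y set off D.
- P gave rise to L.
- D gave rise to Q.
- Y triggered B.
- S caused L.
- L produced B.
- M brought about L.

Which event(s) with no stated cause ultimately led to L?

Tracing upstream from L: L ← M ← Y.
A separate upstream branch: L ← P.
Each of those chain origins has no stated cause.

P, Y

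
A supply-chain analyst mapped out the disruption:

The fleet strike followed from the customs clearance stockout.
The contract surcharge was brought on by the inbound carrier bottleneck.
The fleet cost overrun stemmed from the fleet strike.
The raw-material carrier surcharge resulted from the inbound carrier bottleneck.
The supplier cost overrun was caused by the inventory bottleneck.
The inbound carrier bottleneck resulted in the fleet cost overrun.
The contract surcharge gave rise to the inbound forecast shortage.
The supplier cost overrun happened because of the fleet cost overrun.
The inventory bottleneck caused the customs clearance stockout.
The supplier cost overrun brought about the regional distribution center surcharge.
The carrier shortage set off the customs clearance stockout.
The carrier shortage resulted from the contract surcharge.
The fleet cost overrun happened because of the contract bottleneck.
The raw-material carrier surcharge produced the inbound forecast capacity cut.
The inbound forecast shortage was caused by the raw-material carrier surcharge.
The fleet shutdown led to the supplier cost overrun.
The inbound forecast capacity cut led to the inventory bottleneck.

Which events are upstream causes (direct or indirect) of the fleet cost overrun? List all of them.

the carrier shortage, the contract bottleneck, the contract surcharge, the customs clearance stockout, the fleet strike, the inbound carrier bottleneck, the inbound forecast capacity cut, the inventory bottleneck, the raw-material carrier surcharge

Immediate causes of the fleet cost overrun: the inbound carrier bottleneck, the contract bottleneck, the fleet strike.
Further upstream: the contract surcharge, the raw-material carrier surcharge, the inbound forecast capacity cut, the inventory bottleneck, the carrier shortage, the customs clearance stockout.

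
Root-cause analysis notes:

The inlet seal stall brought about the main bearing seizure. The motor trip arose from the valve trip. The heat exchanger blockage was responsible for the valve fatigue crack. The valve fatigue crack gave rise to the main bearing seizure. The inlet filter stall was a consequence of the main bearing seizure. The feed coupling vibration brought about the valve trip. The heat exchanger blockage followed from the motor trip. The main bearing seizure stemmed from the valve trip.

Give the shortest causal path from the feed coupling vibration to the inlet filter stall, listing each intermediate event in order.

the feed coupling vibration → the valve trip → the main bearing seizure → the inlet filter stall

the feed coupling vibration → the valve trip
the valve trip → the main bearing seizure
the main bearing seizure → the inlet filter stall
Length: 3 steps.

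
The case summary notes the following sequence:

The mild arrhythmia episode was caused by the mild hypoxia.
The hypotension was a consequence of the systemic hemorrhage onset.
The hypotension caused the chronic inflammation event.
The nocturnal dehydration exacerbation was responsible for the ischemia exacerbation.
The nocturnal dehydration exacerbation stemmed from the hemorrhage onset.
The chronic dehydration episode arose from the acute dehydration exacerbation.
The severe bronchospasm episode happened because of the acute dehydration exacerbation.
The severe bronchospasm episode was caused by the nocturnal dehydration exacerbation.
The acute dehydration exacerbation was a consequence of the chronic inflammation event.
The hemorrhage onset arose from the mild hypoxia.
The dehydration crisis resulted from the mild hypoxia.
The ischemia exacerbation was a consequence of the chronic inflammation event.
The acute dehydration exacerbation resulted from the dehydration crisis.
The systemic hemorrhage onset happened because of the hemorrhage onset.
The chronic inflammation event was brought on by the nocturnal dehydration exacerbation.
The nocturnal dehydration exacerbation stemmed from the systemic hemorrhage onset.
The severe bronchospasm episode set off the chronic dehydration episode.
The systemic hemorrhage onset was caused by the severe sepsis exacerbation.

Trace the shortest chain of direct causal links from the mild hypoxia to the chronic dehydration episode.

the mild hypoxia → the dehydration crisis
the dehydration crisis → the acute dehydration exacerbation
the acute dehydration exacerbation → the chronic dehydration episode
Length: 3 steps.

the mild hypoxia → the dehydration crisis → the acute dehydration exacerbation → the chronic dehydration episode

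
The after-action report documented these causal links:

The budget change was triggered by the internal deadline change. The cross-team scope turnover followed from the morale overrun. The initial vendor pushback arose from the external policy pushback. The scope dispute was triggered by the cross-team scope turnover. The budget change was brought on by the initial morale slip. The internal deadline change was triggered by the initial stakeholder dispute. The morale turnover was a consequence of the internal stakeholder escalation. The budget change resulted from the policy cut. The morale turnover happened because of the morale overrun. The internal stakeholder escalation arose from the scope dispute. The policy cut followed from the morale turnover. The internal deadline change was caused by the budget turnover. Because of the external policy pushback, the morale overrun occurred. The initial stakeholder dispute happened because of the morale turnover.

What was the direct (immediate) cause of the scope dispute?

the cross-team scope turnover

Upstream contributors include the external policy pushback, the morale overrun, but only the cross-team scope turnover feeds directly into the scope dispute.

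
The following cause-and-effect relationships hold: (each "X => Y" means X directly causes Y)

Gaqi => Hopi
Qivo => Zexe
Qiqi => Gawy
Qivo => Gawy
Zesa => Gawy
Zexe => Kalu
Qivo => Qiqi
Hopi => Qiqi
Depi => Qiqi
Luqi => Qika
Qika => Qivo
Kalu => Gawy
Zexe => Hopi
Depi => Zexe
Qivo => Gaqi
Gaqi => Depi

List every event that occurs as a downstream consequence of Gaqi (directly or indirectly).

Depi, Gawy, Hopi, Kalu, Qiqi, Zexe

Direct effects: Depi, Hopi.
2 steps out: Zexe, Qiqi.
3 steps out: Kalu, Gawy.
Not reachable from it: Luqi, Qika, Qivo, Zesa.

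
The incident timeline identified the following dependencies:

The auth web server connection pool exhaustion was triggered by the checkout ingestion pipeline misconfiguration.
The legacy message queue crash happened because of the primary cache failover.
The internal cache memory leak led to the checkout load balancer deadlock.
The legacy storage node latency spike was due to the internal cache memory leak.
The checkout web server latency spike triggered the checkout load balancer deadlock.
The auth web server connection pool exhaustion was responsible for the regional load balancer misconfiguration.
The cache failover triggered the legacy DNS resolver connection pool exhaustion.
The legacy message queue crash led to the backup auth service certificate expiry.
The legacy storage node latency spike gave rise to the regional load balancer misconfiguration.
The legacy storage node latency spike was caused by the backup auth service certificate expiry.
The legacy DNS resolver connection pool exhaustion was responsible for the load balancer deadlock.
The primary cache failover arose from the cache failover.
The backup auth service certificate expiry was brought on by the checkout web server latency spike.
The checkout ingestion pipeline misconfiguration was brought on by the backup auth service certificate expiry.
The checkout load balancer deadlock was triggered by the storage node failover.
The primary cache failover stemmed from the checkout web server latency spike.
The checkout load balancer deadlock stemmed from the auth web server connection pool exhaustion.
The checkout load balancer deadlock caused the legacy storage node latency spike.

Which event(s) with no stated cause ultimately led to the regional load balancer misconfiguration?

Tracing upstream from the regional load balancer misconfiguration: the regional load balancer misconfiguration ← the legacy storage node latency spike ← the backup auth service certificate expiry ← the legacy message queue crash ← the primary cache failover ← the cache failover.
A separate upstream branch: the regional load balancer misconfiguration ← the legacy storage node latency spike ← the backup auth service certificate expiry ← the checkout web server latency spike.
A separate upstream branch: the regional load balancer misconfiguration ← the legacy storage node latency spike ← the checkout load balancer deadlock ← the storage node failover.
A separate upstream branch: the regional load balancer misconfiguration ← the legacy storage node latency spike ← the internal cache memory leak.
Each of those chain origins has no stated cause.

the cache failover, the checkout web server latency spike, the internal cache memory leak, the storage node failover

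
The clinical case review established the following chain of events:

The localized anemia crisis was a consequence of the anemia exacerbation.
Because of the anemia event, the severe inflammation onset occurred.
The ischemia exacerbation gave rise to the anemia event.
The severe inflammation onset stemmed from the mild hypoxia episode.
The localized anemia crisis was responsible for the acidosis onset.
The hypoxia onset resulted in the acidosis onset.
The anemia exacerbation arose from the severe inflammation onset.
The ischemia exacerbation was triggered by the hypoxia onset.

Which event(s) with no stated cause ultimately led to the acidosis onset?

Tracing upstream from the acidosis onset: the acidosis onset ← the hypoxia onset.
A separate upstream branch: the acidosis onset ← the localized anemia crisis ← the anemia exacerbation ← the severe inflammation onset ← the mild hypoxia episode.
Each of those chain origins has no stated cause.

the hypoxia onset, the mild hypoxia episode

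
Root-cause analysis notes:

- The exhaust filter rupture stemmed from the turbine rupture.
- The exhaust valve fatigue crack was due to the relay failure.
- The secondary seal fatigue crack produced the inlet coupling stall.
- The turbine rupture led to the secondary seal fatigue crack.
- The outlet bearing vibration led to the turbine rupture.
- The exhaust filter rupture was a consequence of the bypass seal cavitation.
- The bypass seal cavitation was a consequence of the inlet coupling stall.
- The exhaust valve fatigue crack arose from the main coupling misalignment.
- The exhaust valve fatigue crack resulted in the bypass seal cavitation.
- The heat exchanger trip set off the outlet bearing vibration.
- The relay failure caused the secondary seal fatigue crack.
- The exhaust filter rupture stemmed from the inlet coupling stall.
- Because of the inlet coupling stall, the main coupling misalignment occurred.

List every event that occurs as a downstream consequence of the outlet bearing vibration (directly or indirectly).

Direct effects: the turbine rupture.
2 steps out: the secondary seal fatigue crack, the exhaust filter rupture.
3 steps out: the inlet coupling stall.
4 steps out: the main coupling misalignment, the bypass seal cavitation.
5 steps out: the exhaust valve fatigue crack.
Not reachable from it: the relay failure, the heat exchanger trip.

the bypass seal cavitation, the exhaust filter rupture, the exhaust valve fatigue crack, the inlet coupling stall, the main coupling misalignment, the secondary seal fatigue crack, the turbine rupture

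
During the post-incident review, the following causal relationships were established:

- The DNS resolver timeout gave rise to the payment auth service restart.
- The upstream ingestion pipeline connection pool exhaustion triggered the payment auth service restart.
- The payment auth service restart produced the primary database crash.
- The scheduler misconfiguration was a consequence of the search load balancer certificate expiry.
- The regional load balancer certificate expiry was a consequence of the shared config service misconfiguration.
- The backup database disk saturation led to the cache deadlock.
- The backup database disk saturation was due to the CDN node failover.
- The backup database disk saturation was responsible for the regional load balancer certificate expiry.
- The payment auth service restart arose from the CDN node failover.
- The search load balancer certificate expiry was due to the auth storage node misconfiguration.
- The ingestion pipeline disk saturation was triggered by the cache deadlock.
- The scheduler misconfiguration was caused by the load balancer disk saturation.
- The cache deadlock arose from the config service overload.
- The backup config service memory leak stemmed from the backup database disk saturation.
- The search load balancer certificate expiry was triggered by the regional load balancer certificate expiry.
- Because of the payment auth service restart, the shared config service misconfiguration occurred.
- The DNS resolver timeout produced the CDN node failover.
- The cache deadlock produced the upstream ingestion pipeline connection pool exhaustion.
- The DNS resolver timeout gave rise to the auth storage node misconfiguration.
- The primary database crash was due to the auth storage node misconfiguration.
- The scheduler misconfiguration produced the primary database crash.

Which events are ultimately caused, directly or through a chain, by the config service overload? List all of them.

Direct effects: the cache deadlock.
2 steps out: the upstream ingestion pipeline connection pool exhaustion, the ingestion pipeline disk saturation.
3 steps out: the payment auth service restart.
4 steps out: the shared config service misconfiguration, the primary database crash.
5 steps out: the regional load balancer certificate expiry.
6 steps out: the search load balancer certificate expiry.
7 steps out: the scheduler misconfiguration.
Not reachable from it: the DNS resolver timeout, the CDN node failover, the backup database disk saturation, the backup config service memory leak, the auth storage node misconfiguration, the load balancer disk saturation.

the cache deadlock, the ingestion pipeline disk saturation, the payment auth service restart, the primary database crash, the regional load balancer certificate expiry, the scheduler misconfiguration, the search load balancer certificate expiry, the shared config service misconfiguration, the upstream ingestion pipeline connection pool exhaustion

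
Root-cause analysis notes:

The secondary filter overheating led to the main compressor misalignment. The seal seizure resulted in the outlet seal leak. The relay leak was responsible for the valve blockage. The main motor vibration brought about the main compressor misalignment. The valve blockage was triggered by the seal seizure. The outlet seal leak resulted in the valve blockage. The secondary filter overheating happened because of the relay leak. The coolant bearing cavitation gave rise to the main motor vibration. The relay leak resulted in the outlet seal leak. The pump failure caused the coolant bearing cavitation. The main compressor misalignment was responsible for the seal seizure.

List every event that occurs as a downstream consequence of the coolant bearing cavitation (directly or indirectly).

Direct effects: the main motor vibration.
2 steps out: the main compressor misalignment.
3 steps out: the seal seizure.
4 steps out: the outlet seal leak, the valve blockage.
Not reachable from it: the pump failure, the relay leak, the secondary filter overheating.

the main compressor misalignment, the main motor vibration, the outlet seal leak, the seal seizure, the valve blockage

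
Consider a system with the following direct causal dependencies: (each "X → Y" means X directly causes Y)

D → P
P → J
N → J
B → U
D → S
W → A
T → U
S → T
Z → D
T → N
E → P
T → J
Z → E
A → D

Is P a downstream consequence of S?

S leads to T, N, J, U; P is not among them.

No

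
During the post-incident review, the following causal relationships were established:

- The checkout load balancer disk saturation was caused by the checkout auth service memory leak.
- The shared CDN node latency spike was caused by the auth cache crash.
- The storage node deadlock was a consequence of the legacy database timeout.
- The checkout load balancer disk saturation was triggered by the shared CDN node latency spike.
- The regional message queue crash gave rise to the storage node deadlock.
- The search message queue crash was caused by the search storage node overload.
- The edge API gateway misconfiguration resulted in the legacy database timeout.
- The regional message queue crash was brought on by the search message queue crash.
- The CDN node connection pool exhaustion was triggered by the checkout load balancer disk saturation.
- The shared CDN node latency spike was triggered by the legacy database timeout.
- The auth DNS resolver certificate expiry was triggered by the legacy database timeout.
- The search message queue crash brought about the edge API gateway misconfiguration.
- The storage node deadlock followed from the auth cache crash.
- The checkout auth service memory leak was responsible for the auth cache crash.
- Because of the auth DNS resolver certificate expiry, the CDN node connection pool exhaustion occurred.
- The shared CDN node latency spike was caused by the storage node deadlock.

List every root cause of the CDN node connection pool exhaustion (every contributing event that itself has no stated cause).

Tracing upstream from the CDN node connection pool exhaustion: the CDN node connection pool exhaustion ← the checkout load balancer disk saturation ← the checkout auth service memory leak.
A separate upstream branch: the CDN node connection pool exhaustion ← the auth DNS resolver certificate expiry ← the legacy database timeout ← the edge API gateway misconfiguration ← the search message queue crash ← the search storage node overload.
Each of those chain origins has no stated cause.

the checkout auth service memory leak, the search storage node overload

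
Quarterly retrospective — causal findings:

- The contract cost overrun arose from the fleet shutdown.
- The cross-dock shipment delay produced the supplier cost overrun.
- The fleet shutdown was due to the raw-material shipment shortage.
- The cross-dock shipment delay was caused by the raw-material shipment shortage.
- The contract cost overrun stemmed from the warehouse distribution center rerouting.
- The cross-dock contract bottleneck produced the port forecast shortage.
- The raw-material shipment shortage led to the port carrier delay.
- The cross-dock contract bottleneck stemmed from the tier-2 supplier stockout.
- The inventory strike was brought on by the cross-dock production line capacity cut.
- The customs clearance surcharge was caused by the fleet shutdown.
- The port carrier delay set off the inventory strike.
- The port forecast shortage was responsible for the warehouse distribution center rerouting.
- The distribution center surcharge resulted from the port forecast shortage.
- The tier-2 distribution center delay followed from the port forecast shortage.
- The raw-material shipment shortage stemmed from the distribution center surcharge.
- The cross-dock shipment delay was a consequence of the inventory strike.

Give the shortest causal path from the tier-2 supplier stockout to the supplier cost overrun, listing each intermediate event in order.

the tier-2 supplier stockout → the cross-dock contract bottleneck
the cross-dock contract bottleneck → the port forecast shortage
the port forecast shortage → the distribution center surcharge
the distribution center surcharge → the raw-material shipment shortage
the raw-material shipment shortage → the cross-dock shipment delay
the cross-dock shipment delay → the supplier cost overrun
Length: 6 steps.

the tier-2 supplier stockout → the cross-dock contract bottleneck → the port forecast shortage → the distribution center surcharge → the raw-material shipment shortage → the cross-dock shipment delay → the supplier cost overrun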